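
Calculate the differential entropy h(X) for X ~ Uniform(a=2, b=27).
3.2189 nats

We have X ~ Uniform(a=2, b=27).

The differential entropy measures the uncertainty or information content of the distribution.

For a Uniform distribution with a=2, b=27:
h(X) = 3.2189 nats

(In bits, this would be 4.6439 bits.)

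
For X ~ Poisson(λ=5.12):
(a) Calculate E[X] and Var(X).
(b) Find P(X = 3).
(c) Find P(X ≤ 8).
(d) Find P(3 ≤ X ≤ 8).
(a) E[X] = 5.1200, Var(X) = 5.1200
(b) P(X = 3) = 0.133681
(c) P(X ≤ 8) = 0.923790
(d) P(3 ≤ X ≤ 8) = 0.808888

We have X ~ Poisson(λ=5.12).

(a) Moments:
E[X] = 5.1200
Var(X) = 5.1200
σ = √Var(X) = 2.2627

(b) Point probability using PMF:
P(X = 3) = 0.133681

(c) Cumulative probability using CDF:
P(X ≤ 8) = F(8) = 0.923790

(d) Range probability:
P(3 ≤ X ≤ 8) = P(X ≤ 8) - P(X ≤ 2)
                   = F(8) - F(2)
                   = 0.923790 - 0.114902
                   = 0.808888

This means approximately 80.9% of outcomes fall in the interval [3, 8].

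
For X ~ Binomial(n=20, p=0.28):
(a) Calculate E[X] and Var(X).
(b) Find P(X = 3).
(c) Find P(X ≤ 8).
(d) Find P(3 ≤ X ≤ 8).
(a) E[X] = 5.6000, Var(X) = 4.0320
(b) P(X = 3) = 0.093979
(c) P(X ≤ 8) = 0.921640
(d) P(3 ≤ X ≤ 8) = 0.869060

We have X ~ Binomial(n=20, p=0.28).

(a) Moments:
E[X] = 5.6000
Var(X) = 4.0320
σ = √Var(X) = 2.0080

(b) Point probability using PMF:
P(X = 3) = 0.093979

(c) Cumulative probability using CDF:
P(X ≤ 8) = F(8) = 0.921640

(d) Range probability:
P(3 ≤ X ≤ 8) = P(X ≤ 8) - P(X ≤ 2)
                   = F(8) - F(2)
                   = 0.921640 - 0.052580
                   = 0.869060

This means approximately 86.9% of outcomes fall in the interval [3, 8].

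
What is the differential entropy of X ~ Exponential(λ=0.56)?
1.5798 nats

We have X ~ Exponential(λ=0.56).

The differential entropy measures the uncertainty or information content of the distribution.

For an Exponential distribution with λ=0.56:
h(X) = 1.5798 nats

(In bits, this would be 2.2792 bits.)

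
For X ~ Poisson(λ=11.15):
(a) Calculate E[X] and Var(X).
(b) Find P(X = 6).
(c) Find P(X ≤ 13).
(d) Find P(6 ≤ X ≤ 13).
(a) E[X] = 11.1500, Var(X) = 11.1500
(b) P(X = 6) = 0.038365
(c) P(X ≤ 13) = 0.767217
(d) P(6 ≤ X ≤ 13) = 0.732925

We have X ~ Poisson(λ=11.15).

(a) Moments:
E[X] = 11.1500
Var(X) = 11.1500
σ = √Var(X) = 3.3392

(b) Point probability using PMF:
P(X = 6) = 0.038365

(c) Cumulative probability using CDF:
P(X ≤ 13) = F(13) = 0.767217

(d) Range probability:
P(6 ≤ X ≤ 13) = P(X ≤ 13) - P(X ≤ 5)
                   = F(13) - F(5)
                   = 0.767217 - 0.034292
                   = 0.732925

This means approximately 73.3% of outcomes fall in the interval [6, 13].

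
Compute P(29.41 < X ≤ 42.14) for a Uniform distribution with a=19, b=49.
0.424333

We have X ~ Uniform(a=19, b=49).

To find P(29.41 < X ≤ 42.14), we use:
P(29.41 < X ≤ 42.14) = P(X ≤ 42.14) - P(X ≤ 29.41)
                 = F(42.14) - F(29.41)
                 = 0.771333 - 0.347000
                 = 0.424333

So there's approximately a 42.4% chance that X falls in this range.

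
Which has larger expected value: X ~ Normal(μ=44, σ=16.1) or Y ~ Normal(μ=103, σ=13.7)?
Y has larger mean (103.0000 > 44.0000)

Compute the expected value for each distribution:

X ~ Normal(μ=44, σ=16.1):
E[X] = 44.0000

Y ~ Normal(μ=103, σ=13.7):
E[Y] = 103.0000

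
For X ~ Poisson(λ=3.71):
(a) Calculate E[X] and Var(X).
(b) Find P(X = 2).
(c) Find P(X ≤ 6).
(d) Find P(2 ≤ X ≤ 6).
(a) E[X] = 3.7100, Var(X) = 3.7100
(b) P(X = 2) = 0.168456
(c) P(X ≤ 6) = 0.917307
(d) P(2 ≤ X ≤ 6) = 0.802018

We have X ~ Poisson(λ=3.71).

(a) Moments:
E[X] = 3.7100
Var(X) = 3.7100
σ = √Var(X) = 1.9261

(b) Point probability using PMF:
P(X = 2) = 0.168456

(c) Cumulative probability using CDF:
P(X ≤ 6) = F(6) = 0.917307

(d) Range probability:
P(2 ≤ X ≤ 6) = P(X ≤ 6) - P(X ≤ 1)
                   = F(6) - F(1)
                   = 0.917307 - 0.115289
                   = 0.802018

This means approximately 80.2% of outcomes fall in the interval [2, 6].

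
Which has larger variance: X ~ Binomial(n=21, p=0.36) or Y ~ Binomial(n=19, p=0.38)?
X has larger variance (4.8384 > 4.4764)

Compute the variance for each distribution:

X ~ Binomial(n=21, p=0.36):
Var(X) = 4.8384

Y ~ Binomial(n=19, p=0.38):
Var(Y) = 4.4764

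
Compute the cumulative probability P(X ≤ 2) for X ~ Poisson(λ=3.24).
0.371618

We have X ~ Poisson(λ=3.24).

The CDF gives us P(X ≤ k).

Using the CDF:
P(X ≤ 2) = 0.371618

This means there's approximately a 37.2% chance that X is at most 2.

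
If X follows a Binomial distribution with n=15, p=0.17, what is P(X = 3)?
0.238944

We have X ~ Binomial(n=15, p=0.17).

For a Binomial distribution, the PMF gives us the probability of each outcome.

Using the PMF formula:
P(X = 3) = 0.238944

Rounded to 4 decimal places: 0.2389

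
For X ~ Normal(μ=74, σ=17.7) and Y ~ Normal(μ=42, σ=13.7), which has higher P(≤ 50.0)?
Y has higher probability (P(Y ≤ 50.0) = 0.7204 > P(X ≤ 50.0) = 0.0876)

Compute P(≤ 50.0) for each distribution:

X ~ Normal(μ=74, σ=17.7):
P(X ≤ 50.0) = 0.0876

Y ~ Normal(μ=42, σ=13.7):
P(Y ≤ 50.0) = 0.7204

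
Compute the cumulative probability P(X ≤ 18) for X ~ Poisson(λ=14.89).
0.827153

We have X ~ Poisson(λ=14.89).

The CDF gives us P(X ≤ k).

Using the CDF:
P(X ≤ 18) = 0.827153

This means there's approximately a 82.7% chance that X is at most 18.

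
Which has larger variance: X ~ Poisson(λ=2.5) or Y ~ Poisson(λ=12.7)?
Y has larger variance (12.7000 > 2.5000)

Compute the variance for each distribution:

X ~ Poisson(λ=2.5):
Var(X) = 2.5000

Y ~ Poisson(λ=12.7):
Var(Y) = 12.7000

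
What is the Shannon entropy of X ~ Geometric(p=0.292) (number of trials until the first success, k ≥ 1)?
2.0683 nats

We have X ~ Geometric(p=0.292) (number of trials until the first success, k ≥ 1).

The Shannon entropy measures the uncertainty or information content of the distribution.

For a Geometric distribution with p=0.292 (number of trials until the first success, k ≥ 1):
H(X) = 2.0683 nats

(In bits, this would be 2.9839 bits.)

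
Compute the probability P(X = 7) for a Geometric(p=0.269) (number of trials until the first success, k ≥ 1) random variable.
0.041045

We have X ~ Geometric(p=0.269) (number of trials until the first success, k ≥ 1).

For a Geometric distribution, the PMF gives us the probability of each outcome.

Using the PMF formula:
P(X = 7) = 0.041045

Rounded to 4 decimal places: 0.0410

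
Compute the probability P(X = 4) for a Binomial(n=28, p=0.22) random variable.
0.123363

We have X ~ Binomial(n=28, p=0.22).

For a Binomial distribution, the PMF gives us the probability of each outcome.

Using the PMF formula:
P(X = 4) = 0.123363

Rounded to 4 decimal places: 0.1234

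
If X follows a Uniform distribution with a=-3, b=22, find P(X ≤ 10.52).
0.540800

We have X ~ Uniform(a=-3, b=22).

The CDF gives us P(X ≤ k).

Using the CDF:
P(X ≤ 10.52) = 0.540800

This means there's approximately a 54.1% chance that X is at most 10.52.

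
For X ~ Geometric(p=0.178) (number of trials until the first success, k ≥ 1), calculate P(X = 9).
0.037102

We have X ~ Geometric(p=0.178) (number of trials until the first success, k ≥ 1).

For a Geometric distribution, the PMF gives us the probability of each outcome.

Using the PMF formula:
P(X = 9) = 0.037102

Rounded to 4 decimal places: 0.0371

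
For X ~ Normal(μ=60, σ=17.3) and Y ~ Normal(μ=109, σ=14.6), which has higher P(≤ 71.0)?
X has higher probability (P(X ≤ 71.0) = 0.7376 > P(Y ≤ 71.0) = 0.0046)

Compute P(≤ 71.0) for each distribution:

X ~ Normal(μ=60, σ=17.3):
P(X ≤ 71.0) = 0.7376

Y ~ Normal(μ=109, σ=14.6):
P(Y ≤ 71.0) = 0.0046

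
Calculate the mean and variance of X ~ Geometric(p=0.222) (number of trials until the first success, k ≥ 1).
E[X] = 4.5045, Var(X) = 15.7861

We have X ~ Geometric(p=0.222) (number of trials until the first success, k ≥ 1).

For a Geometric distribution with p=0.222 (number of trials until the first success, k ≥ 1):

Expected value:
E[X] = 4.5045

Variance:
Var(X) = 15.7861

Standard deviation:
σ = √Var(X) = 3.9732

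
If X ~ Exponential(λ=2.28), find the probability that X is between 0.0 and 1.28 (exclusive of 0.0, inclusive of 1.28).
0.945980

We have X ~ Exponential(λ=2.28).

To find P(0.0 < X ≤ 1.28), we use:
P(0.0 < X ≤ 1.28) = P(X ≤ 1.28) - P(X ≤ 0.0)
                 = F(1.28) - F(0.0)
                 = 0.945980 - 0.000000
                 = 0.945980

So there's approximately a 94.6% chance that X falls in this range.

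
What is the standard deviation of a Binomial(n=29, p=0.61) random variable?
2.6266

We have X ~ Binomial(n=29, p=0.61).

For a Binomial distribution with n=29, p=0.61:
σ = √Var(X) = 2.6266

The standard deviation is the square root of the variance.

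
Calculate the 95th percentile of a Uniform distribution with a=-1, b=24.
22.7500

We have X ~ Uniform(a=-1, b=24).

We want to find x such that P(X ≤ x) = 0.95.

This is the 95th percentile, which means 95% of values fall below this point.

Using the inverse CDF (quantile function):
x = F⁻¹(0.95) = 22.7500

Verification: P(X ≤ 22.7500) = 0.95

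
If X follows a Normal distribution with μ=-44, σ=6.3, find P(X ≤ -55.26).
0.036944

We have X ~ Normal(μ=-44, σ=6.3).

The CDF gives us P(X ≤ k).

Using the CDF:
P(X ≤ -55.26) = 0.036944

This means there's approximately a 3.7% chance that X is at most -55.26.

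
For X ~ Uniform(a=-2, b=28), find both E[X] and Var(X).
E[X] = 13.0000, Var(X) = 75.0000

We have X ~ Uniform(a=-2, b=28).

For a Uniform distribution with a=-2, b=28:

Expected value:
E[X] = 13.0000

Variance:
Var(X) = 75.0000

Standard deviation:
σ = √Var(X) = 8.6603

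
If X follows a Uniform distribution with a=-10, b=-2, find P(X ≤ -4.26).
0.717500

We have X ~ Uniform(a=-10, b=-2).

The CDF gives us P(X ≤ k).

Using the CDF:
P(X ≤ -4.26) = 0.717500

This means there's approximately a 71.8% chance that X is at most -4.26.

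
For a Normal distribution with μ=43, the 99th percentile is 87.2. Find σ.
σ = 18.9997

For X ~ Normal(μ, σ), the p-th percentile satisfies x = μ + z_p × σ,
where z_p = Φ⁻¹(p) is the standard normal quantile.

Step 1: z_{0.99} = Φ⁻¹(0.99) = 2.3263

Step 2: Solve for σ:
87.2 = 43 + 2.3263 × σ
σ = (87.2 - 43) / 2.3263
σ = 44.20 / 2.3263
σ = 18.9997

Verification: μ + z × σ = 43 + 2.3263 × 18.9997 = 87.20 ✓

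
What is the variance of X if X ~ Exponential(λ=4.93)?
0.0411

We have X ~ Exponential(λ=4.93).

For an Exponential distribution with λ=4.93:
Var(X) = 0.0411

The variance measures the spread of the distribution around the mean.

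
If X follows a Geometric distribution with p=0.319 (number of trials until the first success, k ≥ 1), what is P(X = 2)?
0.217239

We have X ~ Geometric(p=0.319) (number of trials until the first success, k ≥ 1).

For a Geometric distribution, the PMF gives us the probability of each outcome.

Using the PMF formula:
P(X = 2) = 0.217239

Rounded to 4 decimal places: 0.2172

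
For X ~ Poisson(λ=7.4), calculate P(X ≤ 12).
0.960883

We have X ~ Poisson(λ=7.4).

The CDF gives us P(X ≤ k).

Using the CDF:
P(X ≤ 12) = 0.960883

This means there's approximately a 96.1% chance that X is at most 12.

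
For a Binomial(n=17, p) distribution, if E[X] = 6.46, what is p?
p = 0.38

For a Binomial(n, p) distribution:
E[X] = n × p

Given n = 17 and E[X] = 6.46:
6.46 = 17 × p
p = 6.46 / 17 = 0.38

Verification: Binomial(17, 0.38) has E[X] = 6.46 ✓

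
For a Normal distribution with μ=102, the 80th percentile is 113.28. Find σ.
σ = 13.4027

For X ~ Normal(μ, σ), the p-th percentile satisfies x = μ + z_p × σ,
where z_p = Φ⁻¹(p) is the standard normal quantile.

Step 1: z_{0.8} = Φ⁻¹(0.8) = 0.8416

Step 2: Solve for σ:
113.28 = 102 + 0.8416 × σ
σ = (113.28 - 102) / 0.8416
σ = 11.28 / 0.8416
σ = 13.4027

Verification: μ + z × σ = 102 + 0.8416 × 13.4027 = 113.28 ✓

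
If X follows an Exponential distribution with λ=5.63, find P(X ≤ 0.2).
0.675672

We have X ~ Exponential(λ=5.63).

The CDF gives us P(X ≤ k).

Using the CDF:
P(X ≤ 0.2) = 0.675672

This means there's approximately a 67.6% chance that X is at most 0.2.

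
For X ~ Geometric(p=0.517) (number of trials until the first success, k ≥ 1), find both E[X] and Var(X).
E[X] = 1.9342, Var(X) = 1.8070

We have X ~ Geometric(p=0.517) (number of trials until the first success, k ≥ 1).

For a Geometric distribution with p=0.517 (number of trials until the first success, k ≥ 1):

Expected value:
E[X] = 1.9342

Variance:
Var(X) = 1.8070

Standard deviation:
σ = √Var(X) = 1.3443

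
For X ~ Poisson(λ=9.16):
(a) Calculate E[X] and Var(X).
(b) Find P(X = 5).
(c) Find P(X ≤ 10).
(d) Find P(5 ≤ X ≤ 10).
(a) E[X] = 9.1600, Var(X) = 9.1600
(b) P(X = 5) = 0.056514
(c) P(X ≤ 10) = 0.686856
(d) P(5 ≤ X ≤ 10) = 0.637056

We have X ~ Poisson(λ=9.16).

(a) Moments:
E[X] = 9.1600
Var(X) = 9.1600
σ = √Var(X) = 3.0265

(b) Point probability using PMF:
P(X = 5) = 0.056514

(c) Cumulative probability using CDF:
P(X ≤ 10) = F(10) = 0.686856

(d) Range probability:
P(5 ≤ X ≤ 10) = P(X ≤ 10) - P(X ≤ 4)
                   = F(10) - F(4)
                   = 0.686856 - 0.049800
                   = 0.637056

This means approximately 63.7% of outcomes fall in the interval [5, 10].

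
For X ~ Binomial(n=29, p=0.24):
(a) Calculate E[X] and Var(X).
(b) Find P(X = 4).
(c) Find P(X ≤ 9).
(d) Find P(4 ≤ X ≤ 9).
(a) E[X] = 6.9600, Var(X) = 5.2896
(b) P(X = 4) = 0.082578
(c) P(X ≤ 9) = 0.864250
(d) P(4 ≤ X ≤ 9) = 0.806313

We have X ~ Binomial(n=29, p=0.24).

(a) Moments:
E[X] = 6.9600
Var(X) = 5.2896
σ = √Var(X) = 2.2999

(b) Point probability using PMF:
P(X = 4) = 0.082578

(c) Cumulative probability using CDF:
P(X ≤ 9) = F(9) = 0.864250

(d) Range probability:
P(4 ≤ X ≤ 9) = P(X ≤ 9) - P(X ≤ 3)
                   = F(9) - F(3)
                   = 0.864250 - 0.057937
                   = 0.806313

This means approximately 80.6% of outcomes fall in the interval [4, 9].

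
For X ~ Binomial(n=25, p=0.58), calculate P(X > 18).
0.049509

We have X ~ Binomial(n=25, p=0.58).

P(X > 18) = 1 - P(X ≤ 18)
                = 1 - F(18)
                = 1 - 0.950491
                = 0.049509

So there's approximately a 5.0% chance that X exceeds 18.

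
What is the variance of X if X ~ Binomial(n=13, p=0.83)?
1.8343

We have X ~ Binomial(n=13, p=0.83).

For a Binomial distribution with n=13, p=0.83:
Var(X) = 1.8343

The variance measures the spread of the distribution around the mean.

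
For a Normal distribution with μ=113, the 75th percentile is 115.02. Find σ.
σ = 2.9949

For X ~ Normal(μ, σ), the p-th percentile satisfies x = μ + z_p × σ,
where z_p = Φ⁻¹(p) is the standard normal quantile.

Step 1: z_{0.75} = Φ⁻¹(0.75) = 0.6745

Step 2: Solve for σ:
115.02 = 113 + 0.6745 × σ
σ = (115.02 - 113) / 0.6745
σ = 2.02 / 0.6745
σ = 2.9949

Verification: μ + z × σ = 113 + 0.6745 × 2.9949 = 115.02 ✓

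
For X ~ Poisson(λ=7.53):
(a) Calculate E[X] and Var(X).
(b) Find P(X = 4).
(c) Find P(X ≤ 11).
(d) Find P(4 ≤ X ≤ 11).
(a) E[X] = 7.5300, Var(X) = 7.5300
(b) P(X = 4) = 0.071900
(c) P(X ≤ 11) = 0.918991
(d) P(4 ≤ X ≤ 11) = 0.861002

We have X ~ Poisson(λ=7.53).

(a) Moments:
E[X] = 7.5300
Var(X) = 7.5300
σ = √Var(X) = 2.7441

(b) Point probability using PMF:
P(X = 4) = 0.071900

(c) Cumulative probability using CDF:
P(X ≤ 11) = F(11) = 0.918991

(d) Range probability:
P(4 ≤ X ≤ 11) = P(X ≤ 11) - P(X ≤ 3)
                   = F(11) - F(3)
                   = 0.918991 - 0.057989
                   = 0.861002

This means approximately 86.1% of outcomes fall in the interval [4, 11].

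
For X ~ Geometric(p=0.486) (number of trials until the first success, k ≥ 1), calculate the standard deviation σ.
1.4752

We have X ~ Geometric(p=0.486) (number of trials until the first success, k ≥ 1).

For a Geometric distribution with p=0.486 (number of trials until the first success, k ≥ 1):
σ = √Var(X) = 1.4752

The standard deviation is the square root of the variance.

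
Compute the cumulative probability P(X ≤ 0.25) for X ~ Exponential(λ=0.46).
0.108634

We have X ~ Exponential(λ=0.46).

The CDF gives us P(X ≤ k).

Using the CDF:
P(X ≤ 0.25) = 0.108634

This means there's approximately a 10.9% chance that X is at most 0.25.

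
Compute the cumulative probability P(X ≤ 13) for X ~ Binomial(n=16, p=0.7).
0.900640

We have X ~ Binomial(n=16, p=0.7).

The CDF gives us P(X ≤ k).

Using the CDF:
P(X ≤ 13) = 0.900640

This means there's approximately a 90.1% chance that X is at most 13.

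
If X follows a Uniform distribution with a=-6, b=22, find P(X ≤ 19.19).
0.899643

We have X ~ Uniform(a=-6, b=22).

The CDF gives us P(X ≤ k).

Using the CDF:
P(X ≤ 19.19) = 0.899643

This means there's approximately a 90.0% chance that X is at most 19.19.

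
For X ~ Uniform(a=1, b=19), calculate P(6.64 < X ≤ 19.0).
0.686667

We have X ~ Uniform(a=1, b=19).

To find P(6.64 < X ≤ 19.0), we use:
P(6.64 < X ≤ 19.0) = P(X ≤ 19.0) - P(X ≤ 6.64)
                 = F(19.0) - F(6.64)
                 = 1.000000 - 0.313333
                 = 0.686667

So there's approximately a 68.7% chance that X falls in this range.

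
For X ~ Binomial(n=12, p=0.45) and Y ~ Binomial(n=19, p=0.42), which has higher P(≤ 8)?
X has higher probability (P(X ≤ 8) = 0.9644 > P(Y ≤ 8) = 0.5997)

Compute P(≤ 8) for each distribution:

X ~ Binomial(n=12, p=0.45):
P(X ≤ 8) = 0.9644

Y ~ Binomial(n=19, p=0.42):
P(Y ≤ 8) = 0.5997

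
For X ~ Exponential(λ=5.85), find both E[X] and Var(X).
E[X] = 0.1709, Var(X) = 0.0292

We have X ~ Exponential(λ=5.85).

For an Exponential distribution with λ=5.85:

Expected value:
E[X] = 0.1709

Variance:
Var(X) = 0.0292

Standard deviation:
σ = √Var(X) = 0.1709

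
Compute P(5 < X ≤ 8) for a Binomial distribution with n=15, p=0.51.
0.535076

We have X ~ Binomial(n=15, p=0.51).

To find P(5 < X ≤ 8), we use:
P(5 < X ≤ 8) = P(X ≤ 8) - P(X ≤ 5)
                 = F(8) - F(5)
                 = 0.668356 - 0.133280
                 = 0.535076

So there's approximately a 53.5% chance that X falls in this range.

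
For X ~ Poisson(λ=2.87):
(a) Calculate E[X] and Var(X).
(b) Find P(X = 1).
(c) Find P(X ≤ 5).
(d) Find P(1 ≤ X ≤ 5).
(a) E[X] = 2.8700, Var(X) = 2.8700
(b) P(X = 1) = 0.162726
(c) P(X ≤ 5) = 0.928617
(d) P(1 ≤ X ≤ 5) = 0.871918

We have X ~ Poisson(λ=2.87).

(a) Moments:
E[X] = 2.8700
Var(X) = 2.8700
σ = √Var(X) = 1.6941

(b) Point probability using PMF:
P(X = 1) = 0.162726

(c) Cumulative probability using CDF:
P(X ≤ 5) = F(5) = 0.928617

(d) Range probability:
P(1 ≤ X ≤ 5) = P(X ≤ 5) - P(X ≤ 0)
                   = F(5) - F(0)
                   = 0.928617 - 0.056699
                   = 0.871918

This means approximately 87.2% of outcomes fall in the interval [1, 5].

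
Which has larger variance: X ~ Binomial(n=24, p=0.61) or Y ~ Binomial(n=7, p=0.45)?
X has larger variance (5.7096 > 1.7325)

Compute the variance for each distribution:

X ~ Binomial(n=24, p=0.61):
Var(X) = 5.7096

Y ~ Binomial(n=7, p=0.45):
Var(Y) = 1.7325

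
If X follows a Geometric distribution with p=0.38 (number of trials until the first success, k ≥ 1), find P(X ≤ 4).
0.852237

We have X ~ Geometric(p=0.38) (number of trials until the first success, k ≥ 1).

The CDF gives us P(X ≤ k).

Using the CDF:
P(X ≤ 4) = 0.852237

This means there's approximately a 85.2% chance that X is at most 4.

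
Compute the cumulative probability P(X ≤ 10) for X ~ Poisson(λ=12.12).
0.334776

We have X ~ Poisson(λ=12.12).

The CDF gives us P(X ≤ k).

Using the CDF:
P(X ≤ 10) = 0.334776

This means there's approximately a 33.5% chance that X is at most 10.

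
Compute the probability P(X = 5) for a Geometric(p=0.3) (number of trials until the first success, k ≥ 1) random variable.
0.072030

We have X ~ Geometric(p=0.3) (number of trials until the first success, k ≥ 1).

For a Geometric distribution, the PMF gives us the probability of each outcome.

Using the PMF formula:
P(X = 5) = 0.072030

Rounded to 4 decimal places: 0.0720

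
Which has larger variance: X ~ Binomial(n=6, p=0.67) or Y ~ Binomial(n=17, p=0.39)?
Y has larger variance (4.0443 > 1.3266)

Compute the variance for each distribution:

X ~ Binomial(n=6, p=0.67):
Var(X) = 1.3266

Y ~ Binomial(n=17, p=0.39):
Var(Y) = 4.0443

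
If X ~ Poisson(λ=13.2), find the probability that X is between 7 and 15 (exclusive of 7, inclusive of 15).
0.696994

We have X ~ Poisson(λ=13.2).

To find P(7 < X ≤ 15), we use:
P(7 < X ≤ 15) = P(X ≤ 15) - P(X ≤ 7)
                 = F(15) - F(7)
                 = 0.745647 - 0.048653
                 = 0.696994

So there's approximately a 69.7% chance that X falls in this range.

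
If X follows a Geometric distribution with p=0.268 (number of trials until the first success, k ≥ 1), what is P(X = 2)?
0.196176

We have X ~ Geometric(p=0.268) (number of trials until the first success, k ≥ 1).

For a Geometric distribution, the PMF gives us the probability of each outcome.

Using the PMF formula:
P(X = 2) = 0.196176

Rounded to 4 decimal places: 0.1962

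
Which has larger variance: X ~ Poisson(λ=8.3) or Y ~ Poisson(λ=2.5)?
X has larger variance (8.3000 > 2.5000)

Compute the variance for each distribution:

X ~ Poisson(λ=8.3):
Var(X) = 8.3000

Y ~ Poisson(λ=2.5):
Var(Y) = 2.5000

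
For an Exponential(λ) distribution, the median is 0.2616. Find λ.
λ = 2.6496

For X ~ Exponential(λ), the CDF is F(x) = 1 - e^(-λx).
The median m satisfies F(m) = 0.5:
1 - e^(-λm) = 0.5
e^(-λm) = 0.5
λm = ln(2)
m = ln(2) / λ

Given m = 0.2616:
λ = ln(2) / 0.2616 = 0.693147 / 0.2616 = 2.6496

Verification: ln(2) / 2.6496 = 0.2616 ✓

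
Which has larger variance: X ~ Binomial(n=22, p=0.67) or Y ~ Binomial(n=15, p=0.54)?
X has larger variance (4.8642 > 3.7260)

Compute the variance for each distribution:

X ~ Binomial(n=22, p=0.67):
Var(X) = 4.8642

Y ~ Binomial(n=15, p=0.54):
Var(Y) = 3.7260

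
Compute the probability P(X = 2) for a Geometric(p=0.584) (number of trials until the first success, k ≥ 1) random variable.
0.242944

We have X ~ Geometric(p=0.584) (number of trials until the first success, k ≥ 1).

For a Geometric distribution, the PMF gives us the probability of each outcome.

Using the PMF formula:
P(X = 2) = 0.242944

Rounded to 4 decimal places: 0.2429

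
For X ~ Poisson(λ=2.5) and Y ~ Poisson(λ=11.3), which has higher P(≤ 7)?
X has higher probability (P(X ≤ 7) = 0.9958 > P(Y ≤ 7) = 0.1249)

Compute P(≤ 7) for each distribution:

X ~ Poisson(λ=2.5):
P(X ≤ 7) = 0.9958

Y ~ Poisson(λ=11.3):
P(Y ≤ 7) = 0.1249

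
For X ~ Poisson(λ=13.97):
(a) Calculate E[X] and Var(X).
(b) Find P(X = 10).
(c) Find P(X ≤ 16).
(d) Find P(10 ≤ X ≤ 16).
(a) E[X] = 13.9700, Var(X) = 13.9700
(b) P(X = 10) = 0.066851
(c) P(X ≤ 16) = 0.758509
(d) P(10 ≤ X ≤ 16) = 0.647682

We have X ~ Poisson(λ=13.97).

(a) Moments:
E[X] = 13.9700
Var(X) = 13.9700
σ = √Var(X) = 3.7376

(b) Point probability using PMF:
P(X = 10) = 0.066851

(c) Cumulative probability using CDF:
P(X ≤ 16) = F(16) = 0.758509

(d) Range probability:
P(10 ≤ X ≤ 16) = P(X ≤ 16) - P(X ≤ 9)
                   = F(16) - F(9)
                   = 0.758509 - 0.110827
                   = 0.647682

This means approximately 64.8% of outcomes fall in the interval [10, 16].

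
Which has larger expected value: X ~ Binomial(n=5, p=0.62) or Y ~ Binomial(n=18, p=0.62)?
Y has larger mean (11.1600 > 3.1000)

Compute the expected value for each distribution:

X ~ Binomial(n=5, p=0.62):
E[X] = 3.1000

Y ~ Binomial(n=18, p=0.62):
E[Y] = 11.1600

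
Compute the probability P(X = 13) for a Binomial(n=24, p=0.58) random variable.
0.150514

We have X ~ Binomial(n=24, p=0.58).

For a Binomial distribution, the PMF gives us the probability of each outcome.

Using the PMF formula:
P(X = 13) = 0.150514

Rounded to 4 decimal places: 0.1505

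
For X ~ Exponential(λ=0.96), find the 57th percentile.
0.8791

We have X ~ Exponential(λ=0.96).

We want to find x such that P(X ≤ x) = 0.57.

This is the 57th percentile, which means 57% of values fall below this point.

Using the inverse CDF (quantile function):
x = F⁻¹(0.57) = 0.8791

Verification: P(X ≤ 0.8791) = 0.57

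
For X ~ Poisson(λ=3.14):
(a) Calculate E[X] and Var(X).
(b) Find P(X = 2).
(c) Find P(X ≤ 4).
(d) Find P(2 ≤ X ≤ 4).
(a) E[X] = 3.1400, Var(X) = 3.1400
(b) P(X = 2) = 0.213376
(c) P(X ≤ 4) = 0.791216
(d) P(2 ≤ X ≤ 4) = 0.612025

We have X ~ Poisson(λ=3.14).

(a) Moments:
E[X] = 3.1400
Var(X) = 3.1400
σ = √Var(X) = 1.7720

(b) Point probability using PMF:
P(X = 2) = 0.213376

(c) Cumulative probability using CDF:
P(X ≤ 4) = F(4) = 0.791216

(d) Range probability:
P(2 ≤ X ≤ 4) = P(X ≤ 4) - P(X ≤ 1)
                   = F(4) - F(1)
                   = 0.791216 - 0.179191
                   = 0.612025

This means approximately 61.2% of outcomes fall in the interval [2, 4].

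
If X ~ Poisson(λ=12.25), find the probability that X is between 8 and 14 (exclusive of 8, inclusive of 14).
0.609628

We have X ~ Poisson(λ=12.25).

To find P(8 < X ≤ 14), we use:
P(8 < X ≤ 14) = P(X ≤ 14) - P(X ≤ 8)
                 = F(14) - F(8)
                 = 0.748948 - 0.139320
                 = 0.609628

So there's approximately a 61.0% chance that X falls in this range.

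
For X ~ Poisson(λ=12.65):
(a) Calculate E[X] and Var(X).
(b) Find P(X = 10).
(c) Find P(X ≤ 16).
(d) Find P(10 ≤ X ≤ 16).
(a) E[X] = 12.6500, Var(X) = 12.6500
(b) P(X = 10) = 0.092751
(c) P(X ≤ 16) = 0.859618
(d) P(10 ≤ X ≤ 16) = 0.669424

We have X ~ Poisson(λ=12.65).

(a) Moments:
E[X] = 12.6500
Var(X) = 12.6500
σ = √Var(X) = 3.5567

(b) Point probability using PMF:
P(X = 10) = 0.092751

(c) Cumulative probability using CDF:
P(X ≤ 16) = F(16) = 0.859618

(d) Range probability:
P(10 ≤ X ≤ 16) = P(X ≤ 16) - P(X ≤ 9)
                   = F(16) - F(9)
                   = 0.859618 - 0.190194
                   = 0.669424

This means approximately 66.9% of outcomes fall in the interval [10, 16].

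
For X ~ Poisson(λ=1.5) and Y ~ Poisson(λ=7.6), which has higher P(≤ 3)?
X has higher probability (P(X ≤ 3) = 0.9344 > P(Y ≤ 3) = 0.0554)

Compute P(≤ 3) for each distribution:

X ~ Poisson(λ=1.5):
P(X ≤ 3) = 0.9344

Y ~ Poisson(λ=7.6):
P(Y ≤ 3) = 0.0554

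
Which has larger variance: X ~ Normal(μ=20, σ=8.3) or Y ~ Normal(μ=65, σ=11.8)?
Y has larger variance (139.2400 > 68.8900)

Compute the variance for each distribution:

X ~ Normal(μ=20, σ=8.3):
Var(X) = 68.8900

Y ~ Normal(μ=65, σ=11.8):
Var(Y) = 139.2400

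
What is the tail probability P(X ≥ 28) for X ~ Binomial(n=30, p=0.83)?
0.094855

We have X ~ Binomial(n=30, p=0.83).

For discrete distributions, P(X ≥ 28) = 1 - P(X ≤ 27).

P(X ≤ 27) = 0.905145
P(X ≥ 28) = 1 - 0.905145 = 0.094855

So there's approximately a 9.5% chance that X is at least 28.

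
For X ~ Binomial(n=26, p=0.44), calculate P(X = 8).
0.064382

We have X ~ Binomial(n=26, p=0.44).

For a Binomial distribution, the PMF gives us the probability of each outcome.

Using the PMF formula:
P(X = 8) = 0.064382

Rounded to 4 decimal places: 0.0644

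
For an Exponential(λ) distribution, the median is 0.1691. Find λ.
λ = 4.0990

For X ~ Exponential(λ), the CDF is F(x) = 1 - e^(-λx).
The median m satisfies F(m) = 0.5:
1 - e^(-λm) = 0.5
e^(-λm) = 0.5
λm = ln(2)
m = ln(2) / λ

Given m = 0.1691:
λ = ln(2) / 0.1691 = 0.693147 / 0.1691 = 4.0990

Verification: ln(2) / 4.0990 = 0.1691 ✓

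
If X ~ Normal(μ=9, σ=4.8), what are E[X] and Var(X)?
E[X] = 9.0000, Var(X) = 23.0400

We have X ~ Normal(μ=9, σ=4.8).

For a Normal distribution with μ=9, σ=4.8:

Expected value:
E[X] = 9.0000

Variance:
Var(X) = 23.0400

Standard deviation:
σ = √Var(X) = 4.8000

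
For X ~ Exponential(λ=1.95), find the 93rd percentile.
1.3637

We have X ~ Exponential(λ=1.95).

We want to find x such that P(X ≤ x) = 0.93.

This is the 93rd percentile, which means 93% of values fall below this point.

Using the inverse CDF (quantile function):
x = F⁻¹(0.93) = 1.3637

Verification: P(X ≤ 1.3637) = 0.93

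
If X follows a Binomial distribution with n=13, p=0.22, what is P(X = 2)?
0.245460

We have X ~ Binomial(n=13, p=0.22).

For a Binomial distribution, the PMF gives us the probability of each outcome.

Using the PMF formula:
P(X = 2) = 0.245460

Rounded to 4 decimal places: 0.2455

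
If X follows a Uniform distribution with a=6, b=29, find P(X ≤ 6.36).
0.015652

We have X ~ Uniform(a=6, b=29).

The CDF gives us P(X ≤ k).

Using the CDF:
P(X ≤ 6.36) = 0.015652

This means there's approximately a 1.6% chance that X is at most 6.36.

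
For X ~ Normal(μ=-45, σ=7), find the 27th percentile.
-49.2897

We have X ~ Normal(μ=-45, σ=7).

We want to find x such that P(X ≤ x) = 0.27.

This is the 27th percentile, which means 27% of values fall below this point.

Using the inverse CDF (quantile function):
x = F⁻¹(0.27) = -49.2897

Verification: P(X ≤ -49.2897) = 0.27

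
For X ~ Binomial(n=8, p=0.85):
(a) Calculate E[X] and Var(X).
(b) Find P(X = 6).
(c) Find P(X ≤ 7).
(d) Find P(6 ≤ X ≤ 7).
(a) E[X] = 6.8000, Var(X) = 1.0200
(b) P(X = 6) = 0.237604
(c) P(X ≤ 7) = 0.727509
(d) P(6 ≤ X ≤ 7) = 0.622297

We have X ~ Binomial(n=8, p=0.85).

(a) Moments:
E[X] = 6.8000
Var(X) = 1.0200
σ = √Var(X) = 1.0100

(b) Point probability using PMF:
P(X = 6) = 0.237604

(c) Cumulative probability using CDF:
P(X ≤ 7) = F(7) = 0.727509

(d) Range probability:
P(6 ≤ X ≤ 7) = P(X ≤ 7) - P(X ≤ 5)
                   = F(7) - F(5)
                   = 0.727509 - 0.105213
                   = 0.622297

This means approximately 62.2% of outcomes fall in the interval [6, 7].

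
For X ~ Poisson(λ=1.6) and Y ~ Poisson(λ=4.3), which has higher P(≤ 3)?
X has higher probability (P(X ≤ 3) = 0.9212 > P(Y ≤ 3) = 0.3772)

Compute P(≤ 3) for each distribution:

X ~ Poisson(λ=1.6):
P(X ≤ 3) = 0.9212

Y ~ Poisson(λ=4.3):
P(Y ≤ 3) = 0.3772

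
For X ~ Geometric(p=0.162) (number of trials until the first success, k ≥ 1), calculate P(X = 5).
0.079890

We have X ~ Geometric(p=0.162) (number of trials until the first success, k ≥ 1).

For a Geometric distribution, the PMF gives us the probability of each outcome.

Using the PMF formula:
P(X = 5) = 0.079890

Rounded to 4 decimal places: 0.0799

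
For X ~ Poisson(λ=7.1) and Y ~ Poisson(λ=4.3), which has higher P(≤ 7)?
Y has higher probability (P(Y ≤ 7) = 0.9290 > P(X ≤ 7) = 0.5838)

Compute P(≤ 7) for each distribution:

X ~ Poisson(λ=7.1):
P(X ≤ 7) = 0.5838

Y ~ Poisson(λ=4.3):
P(Y ≤ 7) = 0.9290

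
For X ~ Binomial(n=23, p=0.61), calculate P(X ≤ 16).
0.855040

We have X ~ Binomial(n=23, p=0.61).

The CDF gives us P(X ≤ k).

Using the CDF:
P(X ≤ 16) = 0.855040

This means there's approximately a 85.5% chance that X is at most 16.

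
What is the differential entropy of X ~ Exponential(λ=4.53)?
-0.5107 nats

We have X ~ Exponential(λ=4.53).

The differential entropy measures the uncertainty or information content of the distribution.

For an Exponential distribution with λ=4.53:
h(X) = -0.5107 nats

(In bits, this would be -0.7368 bits.)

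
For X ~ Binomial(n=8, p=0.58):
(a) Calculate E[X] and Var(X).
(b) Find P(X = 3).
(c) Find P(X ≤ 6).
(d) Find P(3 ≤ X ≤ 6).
(a) E[X] = 4.6400, Var(X) = 1.9488
(b) P(X = 3) = 0.142797
(c) P(X ≤ 6) = 0.913005
(d) P(3 ≤ X ≤ 6) = 0.849638

We have X ~ Binomial(n=8, p=0.58).

(a) Moments:
E[X] = 4.6400
Var(X) = 1.9488
σ = √Var(X) = 1.3960

(b) Point probability using PMF:
P(X = 3) = 0.142797

(c) Cumulative probability using CDF:
P(X ≤ 6) = F(6) = 0.913005

(d) Range probability:
P(3 ≤ X ≤ 6) = P(X ≤ 6) - P(X ≤ 2)
                   = F(6) - F(2)
                   = 0.913005 - 0.063368
                   = 0.849638

This means approximately 85.0% of outcomes fall in the interval [3, 6].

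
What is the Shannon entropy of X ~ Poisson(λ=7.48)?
2.4130 nats

We have X ~ Poisson(λ=7.48).

The Shannon entropy measures the uncertainty or information content of the distribution.

For a Poisson distribution with λ=7.48:
H(X) = 2.4130 nats

(In bits, this would be 3.4812 bits.)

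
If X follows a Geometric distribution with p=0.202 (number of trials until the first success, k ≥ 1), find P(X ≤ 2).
0.363196

We have X ~ Geometric(p=0.202) (number of trials until the first success, k ≥ 1).

The CDF gives us P(X ≤ k).

Using the CDF:
P(X ≤ 2) = 0.363196

This means there's approximately a 36.3% chance that X is at most 2.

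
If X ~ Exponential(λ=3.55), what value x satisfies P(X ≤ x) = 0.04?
0.0115

We have X ~ Exponential(λ=3.55).

We want to find x such that P(X ≤ x) = 0.04.

This is the 4th percentile, which means 4% of values fall below this point.

Using the inverse CDF (quantile function):
x = F⁻¹(0.04) = 0.0115

Verification: P(X ≤ 0.0115) = 0.04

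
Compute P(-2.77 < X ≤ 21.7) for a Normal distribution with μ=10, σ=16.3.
0.546871

We have X ~ Normal(μ=10, σ=16.3).

To find P(-2.77 < X ≤ 21.7), we use:
P(-2.77 < X ≤ 21.7) = P(X ≤ 21.7) - P(X ≤ -2.77)
                 = F(21.7) - F(-2.77)
                 = 0.763557 - 0.216686
                 = 0.546871

So there's approximately a 54.7% chance that X falls in this range.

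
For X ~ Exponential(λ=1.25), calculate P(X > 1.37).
0.180414

We have X ~ Exponential(λ=1.25).

P(X > 1.37) = 1 - P(X ≤ 1.37)
                = 1 - F(1.37)
                = 1 - 0.819586
                = 0.180414

So there's approximately a 18.0% chance that X exceeds 1.37.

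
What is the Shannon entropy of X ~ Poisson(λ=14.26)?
2.7416 nats

We have X ~ Poisson(λ=14.26).

The Shannon entropy measures the uncertainty or information content of the distribution.

For a Poisson distribution with λ=14.26:
H(X) = 2.7416 nats

(In bits, this would be 3.9553 bits.)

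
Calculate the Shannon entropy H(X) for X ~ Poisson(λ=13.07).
2.6974 nats

We have X ~ Poisson(λ=13.07).

The Shannon entropy measures the uncertainty or information content of the distribution.

For a Poisson distribution with λ=13.07:
H(X) = 2.6974 nats

(In bits, this would be 3.8916 bits.)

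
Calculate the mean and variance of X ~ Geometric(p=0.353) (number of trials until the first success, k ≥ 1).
E[X] = 2.8329, Var(X) = 5.1922

We have X ~ Geometric(p=0.353) (number of trials until the first success, k ≥ 1).

For a Geometric distribution with p=0.353 (number of trials until the first success, k ≥ 1):

Expected value:
E[X] = 2.8329

Variance:
Var(X) = 5.1922

Standard deviation:
σ = √Var(X) = 2.2786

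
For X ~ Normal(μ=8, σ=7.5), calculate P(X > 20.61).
0.046349

We have X ~ Normal(μ=8, σ=7.5).

P(X > 20.61) = 1 - P(X ≤ 20.61)
                = 1 - F(20.61)
                = 1 - 0.953651
                = 0.046349

So there's approximately a 4.6% chance that X exceeds 20.61.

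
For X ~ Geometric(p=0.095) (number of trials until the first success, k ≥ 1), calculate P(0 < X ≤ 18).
0.834166

We have X ~ Geometric(p=0.095) (number of trials until the first success, k ≥ 1).

To find P(0 < X ≤ 18), we use:
P(0 < X ≤ 18) = P(X ≤ 18) - P(X ≤ 0)
                 = F(18) - F(0)
                 = 0.834166 - 0.000000
                 = 0.834166

So there's approximately a 83.4% chance that X falls in this range.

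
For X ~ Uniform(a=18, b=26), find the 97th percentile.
25.7600

We have X ~ Uniform(a=18, b=26).

We want to find x such that P(X ≤ x) = 0.97.

This is the 97th percentile, which means 97% of values fall below this point.

Using the inverse CDF (quantile function):
x = F⁻¹(0.97) = 25.7600

Verification: P(X ≤ 25.7600) = 0.97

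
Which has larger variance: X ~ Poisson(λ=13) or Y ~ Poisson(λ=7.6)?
X has larger variance (13.0000 > 7.6000)

Compute the variance for each distribution:

X ~ Poisson(λ=13):
Var(X) = 13.0000

Y ~ Poisson(λ=7.6):
Var(Y) = 7.6000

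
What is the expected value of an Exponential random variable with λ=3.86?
0.2591

We have X ~ Exponential(λ=3.86).

For an Exponential distribution with λ=3.86:
E[X] = 0.2591

This is the expected (average) value of X.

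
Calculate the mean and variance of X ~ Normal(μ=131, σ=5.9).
E[X] = 131.0000, Var(X) = 34.8100

We have X ~ Normal(μ=131, σ=5.9).

For a Normal distribution with μ=131, σ=5.9:

Expected value:
E[X] = 131.0000

Variance:
Var(X) = 34.8100

Standard deviation:
σ = √Var(X) = 5.9000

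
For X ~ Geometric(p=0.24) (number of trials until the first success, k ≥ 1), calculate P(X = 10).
0.020302

We have X ~ Geometric(p=0.24) (number of trials until the first success, k ≥ 1).

For a Geometric distribution, the PMF gives us the probability of each outcome.

Using the PMF formula:
P(X = 10) = 0.020302

Rounded to 4 decimal places: 0.0203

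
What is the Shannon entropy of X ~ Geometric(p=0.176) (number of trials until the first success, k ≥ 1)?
2.6436 nats

We have X ~ Geometric(p=0.176) (number of trials until the first success, k ≥ 1).

The Shannon entropy measures the uncertainty or information content of the distribution.

For a Geometric distribution with p=0.176 (number of trials until the first success, k ≥ 1):
H(X) = 2.6436 nats

(In bits, this would be 3.8139 bits.)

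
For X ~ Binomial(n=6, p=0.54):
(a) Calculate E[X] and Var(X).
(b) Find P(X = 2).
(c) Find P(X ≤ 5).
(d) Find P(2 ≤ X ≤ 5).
(a) E[X] = 3.2400, Var(X) = 1.4904
(b) P(X = 2) = 0.195844
(c) P(X ≤ 5) = 0.975205
(d) P(2 ≤ X ≤ 5) = 0.898999

We have X ~ Binomial(n=6, p=0.54).

(a) Moments:
E[X] = 3.2400
Var(X) = 1.4904
σ = √Var(X) = 1.2208

(b) Point probability using PMF:
P(X = 2) = 0.195844

(c) Cumulative probability using CDF:
P(X ≤ 5) = F(5) = 0.975205

(d) Range probability:
P(2 ≤ X ≤ 5) = P(X ≤ 5) - P(X ≤ 1)
                   = F(5) - F(1)
                   = 0.975205 - 0.076206
                   = 0.898999

This means approximately 89.9% of outcomes fall in the interval [2, 5].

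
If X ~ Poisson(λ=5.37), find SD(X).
2.3173

We have X ~ Poisson(λ=5.37).

For a Poisson distribution with λ=5.37:
σ = √Var(X) = 2.3173

The standard deviation is the square root of the variance.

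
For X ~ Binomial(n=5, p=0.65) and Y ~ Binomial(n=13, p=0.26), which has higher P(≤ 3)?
X has higher probability (P(X ≤ 3) = 0.5716 > P(Y ≤ 3) = 0.5507)

Compute P(≤ 3) for each distribution:

X ~ Binomial(n=5, p=0.65):
P(X ≤ 3) = 0.5716

Y ~ Binomial(n=13, p=0.26):
P(Y ≤ 3) = 0.5507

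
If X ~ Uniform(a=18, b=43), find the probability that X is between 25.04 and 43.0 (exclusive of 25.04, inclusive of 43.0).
0.718400

We have X ~ Uniform(a=18, b=43).

To find P(25.04 < X ≤ 43.0), we use:
P(25.04 < X ≤ 43.0) = P(X ≤ 43.0) - P(X ≤ 25.04)
                 = F(43.0) - F(25.04)
                 = 1.000000 - 0.281600
                 = 0.718400

So there's approximately a 71.8% chance that X falls in this range.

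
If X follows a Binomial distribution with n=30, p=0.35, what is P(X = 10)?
0.150217

We have X ~ Binomial(n=30, p=0.35).

For a Binomial distribution, the PMF gives us the probability of each outcome.

Using the PMF formula:
P(X = 10) = 0.150217

Rounded to 4 decimal places: 0.1502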